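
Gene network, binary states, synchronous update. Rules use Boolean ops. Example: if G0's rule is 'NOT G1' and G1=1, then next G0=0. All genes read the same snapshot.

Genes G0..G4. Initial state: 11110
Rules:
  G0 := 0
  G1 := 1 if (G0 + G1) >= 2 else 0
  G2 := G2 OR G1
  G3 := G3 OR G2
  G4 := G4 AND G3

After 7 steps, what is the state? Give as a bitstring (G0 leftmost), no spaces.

Step 1: G0=0(const) G1=(1+1>=2)=1 G2=G2|G1=1|1=1 G3=G3|G2=1|1=1 G4=G4&G3=0&1=0 -> 01110
Step 2: G0=0(const) G1=(0+1>=2)=0 G2=G2|G1=1|1=1 G3=G3|G2=1|1=1 G4=G4&G3=0&1=0 -> 00110
Step 3: G0=0(const) G1=(0+0>=2)=0 G2=G2|G1=1|0=1 G3=G3|G2=1|1=1 G4=G4&G3=0&1=0 -> 00110
Step 4: G0=0(const) G1=(0+0>=2)=0 G2=G2|G1=1|0=1 G3=G3|G2=1|1=1 G4=G4&G3=0&1=0 -> 00110
Step 5: G0=0(const) G1=(0+0>=2)=0 G2=G2|G1=1|0=1 G3=G3|G2=1|1=1 G4=G4&G3=0&1=0 -> 00110
Step 6: G0=0(const) G1=(0+0>=2)=0 G2=G2|G1=1|0=1 G3=G3|G2=1|1=1 G4=G4&G3=0&1=0 -> 00110
Step 7: G0=0(const) G1=(0+0>=2)=0 G2=G2|G1=1|0=1 G3=G3|G2=1|1=1 G4=G4&G3=0&1=0 -> 00110

00110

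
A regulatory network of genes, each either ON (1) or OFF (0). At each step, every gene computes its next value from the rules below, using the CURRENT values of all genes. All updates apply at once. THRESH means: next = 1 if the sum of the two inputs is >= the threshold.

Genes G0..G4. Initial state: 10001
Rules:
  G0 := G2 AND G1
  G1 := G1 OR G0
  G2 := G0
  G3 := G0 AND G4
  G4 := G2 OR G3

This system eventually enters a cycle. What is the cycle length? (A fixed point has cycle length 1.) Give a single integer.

Answer: 2

Derivation:
Step 0: 10001
Step 1: G0=G2&G1=0&0=0 G1=G1|G0=0|1=1 G2=G0=1 G3=G0&G4=1&1=1 G4=G2|G3=0|0=0 -> 01110
Step 2: G0=G2&G1=1&1=1 G1=G1|G0=1|0=1 G2=G0=0 G3=G0&G4=0&0=0 G4=G2|G3=1|1=1 -> 11001
Step 3: G0=G2&G1=0&1=0 G1=G1|G0=1|1=1 G2=G0=1 G3=G0&G4=1&1=1 G4=G2|G3=0|0=0 -> 01110
State from step 3 equals state from step 1 -> cycle length 2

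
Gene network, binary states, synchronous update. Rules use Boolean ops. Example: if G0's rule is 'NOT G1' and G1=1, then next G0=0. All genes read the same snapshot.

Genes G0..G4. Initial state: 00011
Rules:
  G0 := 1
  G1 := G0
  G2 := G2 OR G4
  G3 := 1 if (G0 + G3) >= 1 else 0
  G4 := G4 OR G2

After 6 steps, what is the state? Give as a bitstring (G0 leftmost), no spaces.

Step 1: G0=1(const) G1=G0=0 G2=G2|G4=0|1=1 G3=(0+1>=1)=1 G4=G4|G2=1|0=1 -> 10111
Step 2: G0=1(const) G1=G0=1 G2=G2|G4=1|1=1 G3=(1+1>=1)=1 G4=G4|G2=1|1=1 -> 11111
Step 3: G0=1(const) G1=G0=1 G2=G2|G4=1|1=1 G3=(1+1>=1)=1 G4=G4|G2=1|1=1 -> 11111
Step 4: G0=1(const) G1=G0=1 G2=G2|G4=1|1=1 G3=(1+1>=1)=1 G4=G4|G2=1|1=1 -> 11111
Step 5: G0=1(const) G1=G0=1 G2=G2|G4=1|1=1 G3=(1+1>=1)=1 G4=G4|G2=1|1=1 -> 11111
Step 6: G0=1(const) G1=G0=1 G2=G2|G4=1|1=1 G3=(1+1>=1)=1 G4=G4|G2=1|1=1 -> 11111

11111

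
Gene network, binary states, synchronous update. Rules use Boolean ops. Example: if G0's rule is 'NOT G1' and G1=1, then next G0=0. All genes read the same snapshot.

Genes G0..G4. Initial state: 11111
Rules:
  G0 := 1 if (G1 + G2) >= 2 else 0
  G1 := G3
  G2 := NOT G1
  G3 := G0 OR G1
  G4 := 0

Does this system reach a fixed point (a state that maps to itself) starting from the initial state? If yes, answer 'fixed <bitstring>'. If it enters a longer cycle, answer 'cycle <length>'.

Step 0: 11111
Step 1: G0=(1+1>=2)=1 G1=G3=1 G2=NOT G1=NOT 1=0 G3=G0|G1=1|1=1 G4=0(const) -> 11010
Step 2: G0=(1+0>=2)=0 G1=G3=1 G2=NOT G1=NOT 1=0 G3=G0|G1=1|1=1 G4=0(const) -> 01010
Step 3: G0=(1+0>=2)=0 G1=G3=1 G2=NOT G1=NOT 1=0 G3=G0|G1=0|1=1 G4=0(const) -> 01010
Fixed point reached at step 2: 01010

Answer: fixed 01010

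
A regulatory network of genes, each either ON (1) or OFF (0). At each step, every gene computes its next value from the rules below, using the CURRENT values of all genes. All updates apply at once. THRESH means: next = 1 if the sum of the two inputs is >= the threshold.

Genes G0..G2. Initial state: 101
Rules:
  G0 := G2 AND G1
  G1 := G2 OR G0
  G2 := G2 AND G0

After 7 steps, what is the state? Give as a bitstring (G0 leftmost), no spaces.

Step 1: G0=G2&G1=1&0=0 G1=G2|G0=1|1=1 G2=G2&G0=1&1=1 -> 011
Step 2: G0=G2&G1=1&1=1 G1=G2|G0=1|0=1 G2=G2&G0=1&0=0 -> 110
Step 3: G0=G2&G1=0&1=0 G1=G2|G0=0|1=1 G2=G2&G0=0&1=0 -> 010
Step 4: G0=G2&G1=0&1=0 G1=G2|G0=0|0=0 G2=G2&G0=0&0=0 -> 000
Step 5: G0=G2&G1=0&0=0 G1=G2|G0=0|0=0 G2=G2&G0=0&0=0 -> 000
Step 6: G0=G2&G1=0&0=0 G1=G2|G0=0|0=0 G2=G2&G0=0&0=0 -> 000
Step 7: G0=G2&G1=0&0=0 G1=G2|G0=0|0=0 G2=G2&G0=0&0=0 -> 000

000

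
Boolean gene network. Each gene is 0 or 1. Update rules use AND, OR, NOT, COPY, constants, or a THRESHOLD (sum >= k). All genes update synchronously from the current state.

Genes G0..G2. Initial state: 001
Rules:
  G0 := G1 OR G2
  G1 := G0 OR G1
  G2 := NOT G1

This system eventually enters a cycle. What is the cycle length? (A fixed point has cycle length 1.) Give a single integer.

Step 0: 001
Step 1: G0=G1|G2=0|1=1 G1=G0|G1=0|0=0 G2=NOT G1=NOT 0=1 -> 101
Step 2: G0=G1|G2=0|1=1 G1=G0|G1=1|0=1 G2=NOT G1=NOT 0=1 -> 111
Step 3: G0=G1|G2=1|1=1 G1=G0|G1=1|1=1 G2=NOT G1=NOT 1=0 -> 110
Step 4: G0=G1|G2=1|0=1 G1=G0|G1=1|1=1 G2=NOT G1=NOT 1=0 -> 110
State from step 4 equals state from step 3 -> cycle length 1

Answer: 1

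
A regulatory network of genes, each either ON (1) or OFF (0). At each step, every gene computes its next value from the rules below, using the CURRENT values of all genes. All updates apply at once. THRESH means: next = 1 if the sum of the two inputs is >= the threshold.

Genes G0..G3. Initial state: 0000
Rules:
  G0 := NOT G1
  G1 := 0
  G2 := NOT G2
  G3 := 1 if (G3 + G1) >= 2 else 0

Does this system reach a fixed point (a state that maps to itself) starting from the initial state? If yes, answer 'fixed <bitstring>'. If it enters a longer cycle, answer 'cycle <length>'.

Answer: cycle 2

Derivation:
Step 0: 0000
Step 1: G0=NOT G1=NOT 0=1 G1=0(const) G2=NOT G2=NOT 0=1 G3=(0+0>=2)=0 -> 1010
Step 2: G0=NOT G1=NOT 0=1 G1=0(const) G2=NOT G2=NOT 1=0 G3=(0+0>=2)=0 -> 1000
Step 3: G0=NOT G1=NOT 0=1 G1=0(const) G2=NOT G2=NOT 0=1 G3=(0+0>=2)=0 -> 1010
Cycle of length 2 starting at step 1 -> no fixed point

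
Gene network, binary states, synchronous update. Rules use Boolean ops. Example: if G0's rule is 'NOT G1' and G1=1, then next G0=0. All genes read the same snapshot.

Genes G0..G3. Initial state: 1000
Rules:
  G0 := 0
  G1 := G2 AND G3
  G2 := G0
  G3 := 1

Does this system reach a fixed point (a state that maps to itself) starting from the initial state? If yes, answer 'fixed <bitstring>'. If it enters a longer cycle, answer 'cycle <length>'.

Step 0: 1000
Step 1: G0=0(const) G1=G2&G3=0&0=0 G2=G0=1 G3=1(const) -> 0011
Step 2: G0=0(const) G1=G2&G3=1&1=1 G2=G0=0 G3=1(const) -> 0101
Step 3: G0=0(const) G1=G2&G3=0&1=0 G2=G0=0 G3=1(const) -> 0001
Step 4: G0=0(const) G1=G2&G3=0&1=0 G2=G0=0 G3=1(const) -> 0001
Fixed point reached at step 3: 0001

Answer: fixed 0001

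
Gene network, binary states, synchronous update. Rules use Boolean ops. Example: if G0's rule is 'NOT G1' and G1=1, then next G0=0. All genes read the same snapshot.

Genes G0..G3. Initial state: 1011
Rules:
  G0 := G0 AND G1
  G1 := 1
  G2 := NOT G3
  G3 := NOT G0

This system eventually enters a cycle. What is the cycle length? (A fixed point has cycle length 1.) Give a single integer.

Step 0: 1011
Step 1: G0=G0&G1=1&0=0 G1=1(const) G2=NOT G3=NOT 1=0 G3=NOT G0=NOT 1=0 -> 0100
Step 2: G0=G0&G1=0&1=0 G1=1(const) G2=NOT G3=NOT 0=1 G3=NOT G0=NOT 0=1 -> 0111
Step 3: G0=G0&G1=0&1=0 G1=1(const) G2=NOT G3=NOT 1=0 G3=NOT G0=NOT 0=1 -> 0101
Step 4: G0=G0&G1=0&1=0 G1=1(const) G2=NOT G3=NOT 1=0 G3=NOT G0=NOT 0=1 -> 0101
State from step 4 equals state from step 3 -> cycle length 1

Answer: 1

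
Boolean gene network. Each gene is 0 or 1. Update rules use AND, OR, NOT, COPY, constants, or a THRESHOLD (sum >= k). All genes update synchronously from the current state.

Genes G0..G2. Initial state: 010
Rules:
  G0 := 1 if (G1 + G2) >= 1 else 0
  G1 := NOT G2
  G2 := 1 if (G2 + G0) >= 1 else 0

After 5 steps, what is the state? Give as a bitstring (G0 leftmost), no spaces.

Step 1: G0=(1+0>=1)=1 G1=NOT G2=NOT 0=1 G2=(0+0>=1)=0 -> 110
Step 2: G0=(1+0>=1)=1 G1=NOT G2=NOT 0=1 G2=(0+1>=1)=1 -> 111
Step 3: G0=(1+1>=1)=1 G1=NOT G2=NOT 1=0 G2=(1+1>=1)=1 -> 101
Step 4: G0=(0+1>=1)=1 G1=NOT G2=NOT 1=0 G2=(1+1>=1)=1 -> 101
Step 5: G0=(0+1>=1)=1 G1=NOT G2=NOT 1=0 G2=(1+1>=1)=1 -> 101

101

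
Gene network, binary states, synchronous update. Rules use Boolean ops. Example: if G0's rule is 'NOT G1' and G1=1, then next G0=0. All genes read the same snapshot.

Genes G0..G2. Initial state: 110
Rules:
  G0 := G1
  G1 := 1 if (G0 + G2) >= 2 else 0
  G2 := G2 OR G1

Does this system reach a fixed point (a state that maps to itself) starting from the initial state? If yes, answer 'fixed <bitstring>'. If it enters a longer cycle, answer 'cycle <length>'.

Answer: cycle 2

Derivation:
Step 0: 110
Step 1: G0=G1=1 G1=(1+0>=2)=0 G2=G2|G1=0|1=1 -> 101
Step 2: G0=G1=0 G1=(1+1>=2)=1 G2=G2|G1=1|0=1 -> 011
Step 3: G0=G1=1 G1=(0+1>=2)=0 G2=G2|G1=1|1=1 -> 101
Cycle of length 2 starting at step 1 -> no fixed point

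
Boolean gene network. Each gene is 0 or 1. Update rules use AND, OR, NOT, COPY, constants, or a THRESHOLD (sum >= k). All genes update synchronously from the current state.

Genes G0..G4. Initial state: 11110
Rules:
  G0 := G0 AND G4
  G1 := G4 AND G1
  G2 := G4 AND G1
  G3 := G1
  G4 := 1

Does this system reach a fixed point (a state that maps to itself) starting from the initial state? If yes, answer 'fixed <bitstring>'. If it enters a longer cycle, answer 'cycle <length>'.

Answer: fixed 00001

Derivation:
Step 0: 11110
Step 1: G0=G0&G4=1&0=0 G1=G4&G1=0&1=0 G2=G4&G1=0&1=0 G3=G1=1 G4=1(const) -> 00011
Step 2: G0=G0&G4=0&1=0 G1=G4&G1=1&0=0 G2=G4&G1=1&0=0 G3=G1=0 G4=1(const) -> 00001
Step 3: G0=G0&G4=0&1=0 G1=G4&G1=1&0=0 G2=G4&G1=1&0=0 G3=G1=0 G4=1(const) -> 00001
Fixed point reached at step 2: 00001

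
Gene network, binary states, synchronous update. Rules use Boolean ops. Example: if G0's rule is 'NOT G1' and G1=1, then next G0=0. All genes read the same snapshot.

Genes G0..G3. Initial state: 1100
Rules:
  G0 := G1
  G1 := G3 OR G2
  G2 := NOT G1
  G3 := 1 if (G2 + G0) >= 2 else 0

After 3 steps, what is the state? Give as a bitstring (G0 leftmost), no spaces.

Step 1: G0=G1=1 G1=G3|G2=0|0=0 G2=NOT G1=NOT 1=0 G3=(0+1>=2)=0 -> 1000
Step 2: G0=G1=0 G1=G3|G2=0|0=0 G2=NOT G1=NOT 0=1 G3=(0+1>=2)=0 -> 0010
Step 3: G0=G1=0 G1=G3|G2=0|1=1 G2=NOT G1=NOT 0=1 G3=(1+0>=2)=0 -> 0110

0110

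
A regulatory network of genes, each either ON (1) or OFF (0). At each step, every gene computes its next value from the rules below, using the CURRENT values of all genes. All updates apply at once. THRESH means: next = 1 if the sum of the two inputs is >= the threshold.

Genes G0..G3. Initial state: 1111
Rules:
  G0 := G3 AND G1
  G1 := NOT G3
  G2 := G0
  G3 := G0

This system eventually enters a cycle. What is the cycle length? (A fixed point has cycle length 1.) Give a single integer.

Answer: 1

Derivation:
Step 0: 1111
Step 1: G0=G3&G1=1&1=1 G1=NOT G3=NOT 1=0 G2=G0=1 G3=G0=1 -> 1011
Step 2: G0=G3&G1=1&0=0 G1=NOT G3=NOT 1=0 G2=G0=1 G3=G0=1 -> 0011
Step 3: G0=G3&G1=1&0=0 G1=NOT G3=NOT 1=0 G2=G0=0 G3=G0=0 -> 0000
Step 4: G0=G3&G1=0&0=0 G1=NOT G3=NOT 0=1 G2=G0=0 G3=G0=0 -> 0100
Step 5: G0=G3&G1=0&1=0 G1=NOT G3=NOT 0=1 G2=G0=0 G3=G0=0 -> 0100
State from step 5 equals state from step 4 -> cycle length 1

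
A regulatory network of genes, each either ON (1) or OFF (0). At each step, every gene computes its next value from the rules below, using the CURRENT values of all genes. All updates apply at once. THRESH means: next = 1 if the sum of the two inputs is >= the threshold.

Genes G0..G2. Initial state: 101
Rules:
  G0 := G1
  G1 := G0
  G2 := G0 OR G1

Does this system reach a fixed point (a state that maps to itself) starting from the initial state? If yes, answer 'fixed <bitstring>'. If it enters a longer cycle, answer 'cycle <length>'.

Answer: cycle 2

Derivation:
Step 0: 101
Step 1: G0=G1=0 G1=G0=1 G2=G0|G1=1|0=1 -> 011
Step 2: G0=G1=1 G1=G0=0 G2=G0|G1=0|1=1 -> 101
Cycle of length 2 starting at step 0 -> no fixed point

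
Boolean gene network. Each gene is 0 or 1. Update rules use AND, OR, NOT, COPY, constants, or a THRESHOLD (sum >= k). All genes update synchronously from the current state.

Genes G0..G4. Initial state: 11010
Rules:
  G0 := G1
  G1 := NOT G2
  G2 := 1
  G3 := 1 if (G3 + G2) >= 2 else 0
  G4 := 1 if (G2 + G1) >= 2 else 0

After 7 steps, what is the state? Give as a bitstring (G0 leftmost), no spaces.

Step 1: G0=G1=1 G1=NOT G2=NOT 0=1 G2=1(const) G3=(1+0>=2)=0 G4=(0+1>=2)=0 -> 11100
Step 2: G0=G1=1 G1=NOT G2=NOT 1=0 G2=1(const) G3=(0+1>=2)=0 G4=(1+1>=2)=1 -> 10101
Step 3: G0=G1=0 G1=NOT G2=NOT 1=0 G2=1(const) G3=(0+1>=2)=0 G4=(1+0>=2)=0 -> 00100
Step 4: G0=G1=0 G1=NOT G2=NOT 1=0 G2=1(const) G3=(0+1>=2)=0 G4=(1+0>=2)=0 -> 00100
Step 5: G0=G1=0 G1=NOT G2=NOT 1=0 G2=1(const) G3=(0+1>=2)=0 G4=(1+0>=2)=0 -> 00100
Step 6: G0=G1=0 G1=NOT G2=NOT 1=0 G2=1(const) G3=(0+1>=2)=0 G4=(1+0>=2)=0 -> 00100
Step 7: G0=G1=0 G1=NOT G2=NOT 1=0 G2=1(const) G3=(0+1>=2)=0 G4=(1+0>=2)=0 -> 00100

00100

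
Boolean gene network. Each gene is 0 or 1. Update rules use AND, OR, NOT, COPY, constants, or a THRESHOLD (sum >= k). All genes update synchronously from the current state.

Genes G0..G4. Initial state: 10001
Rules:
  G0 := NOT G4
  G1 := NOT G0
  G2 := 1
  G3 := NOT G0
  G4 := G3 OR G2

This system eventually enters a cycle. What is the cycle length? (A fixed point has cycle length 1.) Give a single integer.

Answer: 1

Derivation:
Step 0: 10001
Step 1: G0=NOT G4=NOT 1=0 G1=NOT G0=NOT 1=0 G2=1(const) G3=NOT G0=NOT 1=0 G4=G3|G2=0|0=0 -> 00100
Step 2: G0=NOT G4=NOT 0=1 G1=NOT G0=NOT 0=1 G2=1(const) G3=NOT G0=NOT 0=1 G4=G3|G2=0|1=1 -> 11111
Step 3: G0=NOT G4=NOT 1=0 G1=NOT G0=NOT 1=0 G2=1(const) G3=NOT G0=NOT 1=0 G4=G3|G2=1|1=1 -> 00101
Step 4: G0=NOT G4=NOT 1=0 G1=NOT G0=NOT 0=1 G2=1(const) G3=NOT G0=NOT 0=1 G4=G3|G2=0|1=1 -> 01111
Step 5: G0=NOT G4=NOT 1=0 G1=NOT G0=NOT 0=1 G2=1(const) G3=NOT G0=NOT 0=1 G4=G3|G2=1|1=1 -> 01111
State from step 5 equals state from step 4 -> cycle length 1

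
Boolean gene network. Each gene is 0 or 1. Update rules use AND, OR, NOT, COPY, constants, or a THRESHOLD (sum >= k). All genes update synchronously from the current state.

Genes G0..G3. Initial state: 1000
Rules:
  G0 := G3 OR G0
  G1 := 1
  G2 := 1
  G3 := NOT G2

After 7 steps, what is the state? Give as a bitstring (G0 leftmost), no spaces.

Step 1: G0=G3|G0=0|1=1 G1=1(const) G2=1(const) G3=NOT G2=NOT 0=1 -> 1111
Step 2: G0=G3|G0=1|1=1 G1=1(const) G2=1(const) G3=NOT G2=NOT 1=0 -> 1110
Step 3: G0=G3|G0=0|1=1 G1=1(const) G2=1(const) G3=NOT G2=NOT 1=0 -> 1110
Step 4: G0=G3|G0=0|1=1 G1=1(const) G2=1(const) G3=NOT G2=NOT 1=0 -> 1110
Step 5: G0=G3|G0=0|1=1 G1=1(const) G2=1(const) G3=NOT G2=NOT 1=0 -> 1110
Step 6: G0=G3|G0=0|1=1 G1=1(const) G2=1(const) G3=NOT G2=NOT 1=0 -> 1110
Step 7: G0=G3|G0=0|1=1 G1=1(const) G2=1(const) G3=NOT G2=NOT 1=0 -> 1110

1110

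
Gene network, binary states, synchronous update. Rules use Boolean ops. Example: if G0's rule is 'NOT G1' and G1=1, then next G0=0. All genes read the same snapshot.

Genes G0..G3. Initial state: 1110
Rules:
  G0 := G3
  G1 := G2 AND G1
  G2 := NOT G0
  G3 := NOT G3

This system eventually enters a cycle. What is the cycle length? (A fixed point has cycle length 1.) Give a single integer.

Step 0: 1110
Step 1: G0=G3=0 G1=G2&G1=1&1=1 G2=NOT G0=NOT 1=0 G3=NOT G3=NOT 0=1 -> 0101
Step 2: G0=G3=1 G1=G2&G1=0&1=0 G2=NOT G0=NOT 0=1 G3=NOT G3=NOT 1=0 -> 1010
Step 3: G0=G3=0 G1=G2&G1=1&0=0 G2=NOT G0=NOT 1=0 G3=NOT G3=NOT 0=1 -> 0001
Step 4: G0=G3=1 G1=G2&G1=0&0=0 G2=NOT G0=NOT 0=1 G3=NOT G3=NOT 1=0 -> 1010
State from step 4 equals state from step 2 -> cycle length 2

Answer: 2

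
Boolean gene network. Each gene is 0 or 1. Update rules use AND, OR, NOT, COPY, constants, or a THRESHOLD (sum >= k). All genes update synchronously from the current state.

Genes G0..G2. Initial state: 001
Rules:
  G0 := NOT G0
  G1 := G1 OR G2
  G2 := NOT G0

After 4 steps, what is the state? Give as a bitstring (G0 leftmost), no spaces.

Step 1: G0=NOT G0=NOT 0=1 G1=G1|G2=0|1=1 G2=NOT G0=NOT 0=1 -> 111
Step 2: G0=NOT G0=NOT 1=0 G1=G1|G2=1|1=1 G2=NOT G0=NOT 1=0 -> 010
Step 3: G0=NOT G0=NOT 0=1 G1=G1|G2=1|0=1 G2=NOT G0=NOT 0=1 -> 111
Step 4: G0=NOT G0=NOT 1=0 G1=G1|G2=1|1=1 G2=NOT G0=NOT 1=0 -> 010

010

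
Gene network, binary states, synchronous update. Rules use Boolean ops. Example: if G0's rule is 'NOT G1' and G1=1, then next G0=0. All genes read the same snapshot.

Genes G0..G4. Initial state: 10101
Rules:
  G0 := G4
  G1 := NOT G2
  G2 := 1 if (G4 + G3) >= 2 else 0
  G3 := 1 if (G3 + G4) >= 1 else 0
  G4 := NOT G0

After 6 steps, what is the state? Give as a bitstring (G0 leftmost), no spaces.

Step 1: G0=G4=1 G1=NOT G2=NOT 1=0 G2=(1+0>=2)=0 G3=(0+1>=1)=1 G4=NOT G0=NOT 1=0 -> 10010
Step 2: G0=G4=0 G1=NOT G2=NOT 0=1 G2=(0+1>=2)=0 G3=(1+0>=1)=1 G4=NOT G0=NOT 1=0 -> 01010
Step 3: G0=G4=0 G1=NOT G2=NOT 0=1 G2=(0+1>=2)=0 G3=(1+0>=1)=1 G4=NOT G0=NOT 0=1 -> 01011
Step 4: G0=G4=1 G1=NOT G2=NOT 0=1 G2=(1+1>=2)=1 G3=(1+1>=1)=1 G4=NOT G0=NOT 0=1 -> 11111
Step 5: G0=G4=1 G1=NOT G2=NOT 1=0 G2=(1+1>=2)=1 G3=(1+1>=1)=1 G4=NOT G0=NOT 1=0 -> 10110
Step 6: G0=G4=0 G1=NOT G2=NOT 1=0 G2=(0+1>=2)=0 G3=(1+0>=1)=1 G4=NOT G0=NOT 1=0 -> 00010

00010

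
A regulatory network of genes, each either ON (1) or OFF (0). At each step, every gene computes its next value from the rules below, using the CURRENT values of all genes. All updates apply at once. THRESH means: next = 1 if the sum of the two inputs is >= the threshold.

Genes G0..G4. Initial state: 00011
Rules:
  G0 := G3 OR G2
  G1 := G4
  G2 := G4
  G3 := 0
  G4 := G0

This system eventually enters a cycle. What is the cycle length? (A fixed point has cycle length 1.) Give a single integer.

Answer: 3

Derivation:
Step 0: 00011
Step 1: G0=G3|G2=1|0=1 G1=G4=1 G2=G4=1 G3=0(const) G4=G0=0 -> 11100
Step 2: G0=G3|G2=0|1=1 G1=G4=0 G2=G4=0 G3=0(const) G4=G0=1 -> 10001
Step 3: G0=G3|G2=0|0=0 G1=G4=1 G2=G4=1 G3=0(const) G4=G0=1 -> 01101
Step 4: G0=G3|G2=0|1=1 G1=G4=1 G2=G4=1 G3=0(const) G4=G0=0 -> 11100
State from step 4 equals state from step 1 -> cycle length 3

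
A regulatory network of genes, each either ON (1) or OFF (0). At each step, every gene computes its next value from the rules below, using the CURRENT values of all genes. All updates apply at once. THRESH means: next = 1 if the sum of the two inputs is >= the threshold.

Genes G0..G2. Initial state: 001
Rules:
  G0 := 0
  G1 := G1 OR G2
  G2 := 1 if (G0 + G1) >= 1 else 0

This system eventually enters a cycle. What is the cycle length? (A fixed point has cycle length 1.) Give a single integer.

Answer: 1

Derivation:
Step 0: 001
Step 1: G0=0(const) G1=G1|G2=0|1=1 G2=(0+0>=1)=0 -> 010
Step 2: G0=0(const) G1=G1|G2=1|0=1 G2=(0+1>=1)=1 -> 011
Step 3: G0=0(const) G1=G1|G2=1|1=1 G2=(0+1>=1)=1 -> 011
State from step 3 equals state from step 2 -> cycle length 1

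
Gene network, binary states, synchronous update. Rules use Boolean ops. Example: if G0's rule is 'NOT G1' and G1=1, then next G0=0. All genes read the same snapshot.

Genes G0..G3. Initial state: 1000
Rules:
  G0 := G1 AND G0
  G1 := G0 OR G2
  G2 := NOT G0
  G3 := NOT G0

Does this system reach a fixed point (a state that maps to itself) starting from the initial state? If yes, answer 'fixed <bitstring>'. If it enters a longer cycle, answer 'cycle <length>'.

Answer: fixed 0111

Derivation:
Step 0: 1000
Step 1: G0=G1&G0=0&1=0 G1=G0|G2=1|0=1 G2=NOT G0=NOT 1=0 G3=NOT G0=NOT 1=0 -> 0100
Step 2: G0=G1&G0=1&0=0 G1=G0|G2=0|0=0 G2=NOT G0=NOT 0=1 G3=NOT G0=NOT 0=1 -> 0011
Step 3: G0=G1&G0=0&0=0 G1=G0|G2=0|1=1 G2=NOT G0=NOT 0=1 G3=NOT G0=NOT 0=1 -> 0111
Step 4: G0=G1&G0=1&0=0 G1=G0|G2=0|1=1 G2=NOT G0=NOT 0=1 G3=NOT G0=NOT 0=1 -> 0111
Fixed point reached at step 3: 0111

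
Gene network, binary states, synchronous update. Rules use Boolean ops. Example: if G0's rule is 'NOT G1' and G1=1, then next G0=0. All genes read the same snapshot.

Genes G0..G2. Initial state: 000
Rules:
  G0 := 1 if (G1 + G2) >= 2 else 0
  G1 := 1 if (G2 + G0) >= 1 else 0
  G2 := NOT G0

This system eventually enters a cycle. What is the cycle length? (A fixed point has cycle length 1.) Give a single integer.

Step 0: 000
Step 1: G0=(0+0>=2)=0 G1=(0+0>=1)=0 G2=NOT G0=NOT 0=1 -> 001
Step 2: G0=(0+1>=2)=0 G1=(1+0>=1)=1 G2=NOT G0=NOT 0=1 -> 011
Step 3: G0=(1+1>=2)=1 G1=(1+0>=1)=1 G2=NOT G0=NOT 0=1 -> 111
Step 4: G0=(1+1>=2)=1 G1=(1+1>=1)=1 G2=NOT G0=NOT 1=0 -> 110
Step 5: G0=(1+0>=2)=0 G1=(0+1>=1)=1 G2=NOT G0=NOT 1=0 -> 010
Step 6: G0=(1+0>=2)=0 G1=(0+0>=1)=0 G2=NOT G0=NOT 0=1 -> 001
State from step 6 equals state from step 1 -> cycle length 5

Answer: 5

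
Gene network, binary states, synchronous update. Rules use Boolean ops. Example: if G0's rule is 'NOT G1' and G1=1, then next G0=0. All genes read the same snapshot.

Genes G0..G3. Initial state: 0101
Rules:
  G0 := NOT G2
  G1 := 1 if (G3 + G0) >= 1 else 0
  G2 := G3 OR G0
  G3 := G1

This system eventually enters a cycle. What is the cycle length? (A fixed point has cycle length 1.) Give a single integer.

Answer: 1

Derivation:
Step 0: 0101
Step 1: G0=NOT G2=NOT 0=1 G1=(1+0>=1)=1 G2=G3|G0=1|0=1 G3=G1=1 -> 1111
Step 2: G0=NOT G2=NOT 1=0 G1=(1+1>=1)=1 G2=G3|G0=1|1=1 G3=G1=1 -> 0111
Step 3: G0=NOT G2=NOT 1=0 G1=(1+0>=1)=1 G2=G3|G0=1|0=1 G3=G1=1 -> 0111
State from step 3 equals state from step 2 -> cycle length 1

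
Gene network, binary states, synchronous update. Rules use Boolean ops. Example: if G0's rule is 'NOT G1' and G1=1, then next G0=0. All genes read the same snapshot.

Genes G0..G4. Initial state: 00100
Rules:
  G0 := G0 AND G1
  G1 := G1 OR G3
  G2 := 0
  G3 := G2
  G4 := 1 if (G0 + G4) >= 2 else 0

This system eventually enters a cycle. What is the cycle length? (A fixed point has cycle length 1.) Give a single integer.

Answer: 1

Derivation:
Step 0: 00100
Step 1: G0=G0&G1=0&0=0 G1=G1|G3=0|0=0 G2=0(const) G3=G2=1 G4=(0+0>=2)=0 -> 00010
Step 2: G0=G0&G1=0&0=0 G1=G1|G3=0|1=1 G2=0(const) G3=G2=0 G4=(0+0>=2)=0 -> 01000
Step 3: G0=G0&G1=0&1=0 G1=G1|G3=1|0=1 G2=0(const) G3=G2=0 G4=(0+0>=2)=0 -> 01000
State from step 3 equals state from step 2 -> cycle length 1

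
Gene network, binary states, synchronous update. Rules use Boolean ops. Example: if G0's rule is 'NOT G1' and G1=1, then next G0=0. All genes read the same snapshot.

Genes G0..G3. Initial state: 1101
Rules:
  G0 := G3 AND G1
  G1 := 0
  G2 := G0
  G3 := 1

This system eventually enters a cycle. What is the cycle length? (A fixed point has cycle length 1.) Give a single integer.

Answer: 1

Derivation:
Step 0: 1101
Step 1: G0=G3&G1=1&1=1 G1=0(const) G2=G0=1 G3=1(const) -> 1011
Step 2: G0=G3&G1=1&0=0 G1=0(const) G2=G0=1 G3=1(const) -> 0011
Step 3: G0=G3&G1=1&0=0 G1=0(const) G2=G0=0 G3=1(const) -> 0001
Step 4: G0=G3&G1=1&0=0 G1=0(const) G2=G0=0 G3=1(const) -> 0001
State from step 4 equals state from step 3 -> cycle length 1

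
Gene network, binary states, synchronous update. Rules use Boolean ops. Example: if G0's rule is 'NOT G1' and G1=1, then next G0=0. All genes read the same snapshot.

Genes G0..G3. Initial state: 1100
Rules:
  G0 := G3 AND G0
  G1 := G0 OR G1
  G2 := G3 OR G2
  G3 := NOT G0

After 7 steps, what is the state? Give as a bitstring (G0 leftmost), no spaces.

Step 1: G0=G3&G0=0&1=0 G1=G0|G1=1|1=1 G2=G3|G2=0|0=0 G3=NOT G0=NOT 1=0 -> 0100
Step 2: G0=G3&G0=0&0=0 G1=G0|G1=0|1=1 G2=G3|G2=0|0=0 G3=NOT G0=NOT 0=1 -> 0101
Step 3: G0=G3&G0=1&0=0 G1=G0|G1=0|1=1 G2=G3|G2=1|0=1 G3=NOT G0=NOT 0=1 -> 0111
Step 4: G0=G3&G0=1&0=0 G1=G0|G1=0|1=1 G2=G3|G2=1|1=1 G3=NOT G0=NOT 0=1 -> 0111
Step 5: G0=G3&G0=1&0=0 G1=G0|G1=0|1=1 G2=G3|G2=1|1=1 G3=NOT G0=NOT 0=1 -> 0111
Step 6: G0=G3&G0=1&0=0 G1=G0|G1=0|1=1 G2=G3|G2=1|1=1 G3=NOT G0=NOT 0=1 -> 0111
Step 7: G0=G3&G0=1&0=0 G1=G0|G1=0|1=1 G2=G3|G2=1|1=1 G3=NOT G0=NOT 0=1 -> 0111

0111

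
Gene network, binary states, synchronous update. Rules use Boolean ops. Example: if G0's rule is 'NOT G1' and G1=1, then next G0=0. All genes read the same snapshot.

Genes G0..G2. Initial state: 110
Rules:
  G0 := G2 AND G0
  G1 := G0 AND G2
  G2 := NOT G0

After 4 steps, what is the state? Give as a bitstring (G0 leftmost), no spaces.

Step 1: G0=G2&G0=0&1=0 G1=G0&G2=1&0=0 G2=NOT G0=NOT 1=0 -> 000
Step 2: G0=G2&G0=0&0=0 G1=G0&G2=0&0=0 G2=NOT G0=NOT 0=1 -> 001
Step 3: G0=G2&G0=1&0=0 G1=G0&G2=0&1=0 G2=NOT G0=NOT 0=1 -> 001
Step 4: G0=G2&G0=1&0=0 G1=G0&G2=0&1=0 G2=NOT G0=NOT 0=1 -> 001

001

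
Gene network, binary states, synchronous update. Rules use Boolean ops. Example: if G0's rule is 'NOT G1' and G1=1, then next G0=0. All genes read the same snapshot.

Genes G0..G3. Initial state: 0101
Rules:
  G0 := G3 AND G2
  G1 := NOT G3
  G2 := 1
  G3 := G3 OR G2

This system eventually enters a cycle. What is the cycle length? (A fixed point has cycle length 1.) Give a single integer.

Step 0: 0101
Step 1: G0=G3&G2=1&0=0 G1=NOT G3=NOT 1=0 G2=1(const) G3=G3|G2=1|0=1 -> 0011
Step 2: G0=G3&G2=1&1=1 G1=NOT G3=NOT 1=0 G2=1(const) G3=G3|G2=1|1=1 -> 1011
Step 3: G0=G3&G2=1&1=1 G1=NOT G3=NOT 1=0 G2=1(const) G3=G3|G2=1|1=1 -> 1011
State from step 3 equals state from step 2 -> cycle length 1

Answer: 1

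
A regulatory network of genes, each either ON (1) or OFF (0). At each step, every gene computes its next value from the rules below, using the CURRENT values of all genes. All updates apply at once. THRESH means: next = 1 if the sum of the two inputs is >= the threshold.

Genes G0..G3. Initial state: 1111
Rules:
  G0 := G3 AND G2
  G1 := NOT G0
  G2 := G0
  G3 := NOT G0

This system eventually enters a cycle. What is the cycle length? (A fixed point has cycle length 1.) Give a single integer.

Answer: 1

Derivation:
Step 0: 1111
Step 1: G0=G3&G2=1&1=1 G1=NOT G0=NOT 1=0 G2=G0=1 G3=NOT G0=NOT 1=0 -> 1010
Step 2: G0=G3&G2=0&1=0 G1=NOT G0=NOT 1=0 G2=G0=1 G3=NOT G0=NOT 1=0 -> 0010
Step 3: G0=G3&G2=0&1=0 G1=NOT G0=NOT 0=1 G2=G0=0 G3=NOT G0=NOT 0=1 -> 0101
Step 4: G0=G3&G2=1&0=0 G1=NOT G0=NOT 0=1 G2=G0=0 G3=NOT G0=NOT 0=1 -> 0101
State from step 4 equals state from step 3 -> cycle length 1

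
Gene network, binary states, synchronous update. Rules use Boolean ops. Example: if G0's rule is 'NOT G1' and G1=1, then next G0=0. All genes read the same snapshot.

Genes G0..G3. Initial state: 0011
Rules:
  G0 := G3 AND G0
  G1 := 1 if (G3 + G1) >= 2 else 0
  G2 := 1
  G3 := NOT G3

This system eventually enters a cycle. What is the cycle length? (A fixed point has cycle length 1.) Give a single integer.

Step 0: 0011
Step 1: G0=G3&G0=1&0=0 G1=(1+0>=2)=0 G2=1(const) G3=NOT G3=NOT 1=0 -> 0010
Step 2: G0=G3&G0=0&0=0 G1=(0+0>=2)=0 G2=1(const) G3=NOT G3=NOT 0=1 -> 0011
State from step 2 equals state from step 0 -> cycle length 2

Answer: 2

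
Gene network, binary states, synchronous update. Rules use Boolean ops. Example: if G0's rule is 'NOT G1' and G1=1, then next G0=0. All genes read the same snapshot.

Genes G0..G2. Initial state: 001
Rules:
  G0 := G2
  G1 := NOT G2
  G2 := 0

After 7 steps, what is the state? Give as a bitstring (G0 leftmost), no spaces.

Step 1: G0=G2=1 G1=NOT G2=NOT 1=0 G2=0(const) -> 100
Step 2: G0=G2=0 G1=NOT G2=NOT 0=1 G2=0(const) -> 010
Step 3: G0=G2=0 G1=NOT G2=NOT 0=1 G2=0(const) -> 010
Step 4: G0=G2=0 G1=NOT G2=NOT 0=1 G2=0(const) -> 010
Step 5: G0=G2=0 G1=NOT G2=NOT 0=1 G2=0(const) -> 010
Step 6: G0=G2=0 G1=NOT G2=NOT 0=1 G2=0(const) -> 010
Step 7: G0=G2=0 G1=NOT G2=NOT 0=1 G2=0(const) -> 010

010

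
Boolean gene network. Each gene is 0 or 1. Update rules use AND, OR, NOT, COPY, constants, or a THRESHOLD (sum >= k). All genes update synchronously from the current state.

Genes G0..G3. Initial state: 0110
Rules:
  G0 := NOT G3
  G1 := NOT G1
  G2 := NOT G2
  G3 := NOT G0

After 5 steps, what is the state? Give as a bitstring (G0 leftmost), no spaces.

Step 1: G0=NOT G3=NOT 0=1 G1=NOT G1=NOT 1=0 G2=NOT G2=NOT 1=0 G3=NOT G0=NOT 0=1 -> 1001
Step 2: G0=NOT G3=NOT 1=0 G1=NOT G1=NOT 0=1 G2=NOT G2=NOT 0=1 G3=NOT G0=NOT 1=0 -> 0110
Step 3: G0=NOT G3=NOT 0=1 G1=NOT G1=NOT 1=0 G2=NOT G2=NOT 1=0 G3=NOT G0=NOT 0=1 -> 1001
Step 4: G0=NOT G3=NOT 1=0 G1=NOT G1=NOT 0=1 G2=NOT G2=NOT 0=1 G3=NOT G0=NOT 1=0 -> 0110
Step 5: G0=NOT G3=NOT 0=1 G1=NOT G1=NOT 1=0 G2=NOT G2=NOT 1=0 G3=NOT G0=NOT 0=1 -> 1001

1001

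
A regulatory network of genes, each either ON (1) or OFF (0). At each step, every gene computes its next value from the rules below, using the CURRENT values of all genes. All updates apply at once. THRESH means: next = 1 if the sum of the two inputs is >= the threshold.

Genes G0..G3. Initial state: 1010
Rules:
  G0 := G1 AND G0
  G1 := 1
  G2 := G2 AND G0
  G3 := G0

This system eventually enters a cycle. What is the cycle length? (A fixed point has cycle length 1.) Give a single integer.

Step 0: 1010
Step 1: G0=G1&G0=0&1=0 G1=1(const) G2=G2&G0=1&1=1 G3=G0=1 -> 0111
Step 2: G0=G1&G0=1&0=0 G1=1(const) G2=G2&G0=1&0=0 G3=G0=0 -> 0100
Step 3: G0=G1&G0=1&0=0 G1=1(const) G2=G2&G0=0&0=0 G3=G0=0 -> 0100
State from step 3 equals state from step 2 -> cycle length 1

Answer: 1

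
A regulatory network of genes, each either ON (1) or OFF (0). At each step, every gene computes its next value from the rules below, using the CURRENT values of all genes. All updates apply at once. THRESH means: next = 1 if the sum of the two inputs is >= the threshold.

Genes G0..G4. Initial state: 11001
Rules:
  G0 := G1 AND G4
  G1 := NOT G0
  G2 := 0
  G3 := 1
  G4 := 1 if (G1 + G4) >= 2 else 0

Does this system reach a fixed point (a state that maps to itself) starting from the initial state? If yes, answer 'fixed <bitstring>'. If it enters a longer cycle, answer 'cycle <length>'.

Step 0: 11001
Step 1: G0=G1&G4=1&1=1 G1=NOT G0=NOT 1=0 G2=0(const) G3=1(const) G4=(1+1>=2)=1 -> 10011
Step 2: G0=G1&G4=0&1=0 G1=NOT G0=NOT 1=0 G2=0(const) G3=1(const) G4=(0+1>=2)=0 -> 00010
Step 3: G0=G1&G4=0&0=0 G1=NOT G0=NOT 0=1 G2=0(const) G3=1(const) G4=(0+0>=2)=0 -> 01010
Step 4: G0=G1&G4=1&0=0 G1=NOT G0=NOT 0=1 G2=0(const) G3=1(const) G4=(1+0>=2)=0 -> 01010
Fixed point reached at step 3: 01010

Answer: fixed 01010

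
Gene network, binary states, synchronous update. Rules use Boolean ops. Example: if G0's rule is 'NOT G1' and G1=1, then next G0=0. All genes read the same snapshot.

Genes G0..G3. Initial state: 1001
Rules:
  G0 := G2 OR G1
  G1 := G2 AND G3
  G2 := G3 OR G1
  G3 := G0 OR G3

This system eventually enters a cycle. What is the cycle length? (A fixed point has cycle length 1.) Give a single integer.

Answer: 1

Derivation:
Step 0: 1001
Step 1: G0=G2|G1=0|0=0 G1=G2&G3=0&1=0 G2=G3|G1=1|0=1 G3=G0|G3=1|1=1 -> 0011
Step 2: G0=G2|G1=1|0=1 G1=G2&G3=1&1=1 G2=G3|G1=1|0=1 G3=G0|G3=0|1=1 -> 1111
Step 3: G0=G2|G1=1|1=1 G1=G2&G3=1&1=1 G2=G3|G1=1|1=1 G3=G0|G3=1|1=1 -> 1111
State from step 3 equals state from step 2 -> cycle length 1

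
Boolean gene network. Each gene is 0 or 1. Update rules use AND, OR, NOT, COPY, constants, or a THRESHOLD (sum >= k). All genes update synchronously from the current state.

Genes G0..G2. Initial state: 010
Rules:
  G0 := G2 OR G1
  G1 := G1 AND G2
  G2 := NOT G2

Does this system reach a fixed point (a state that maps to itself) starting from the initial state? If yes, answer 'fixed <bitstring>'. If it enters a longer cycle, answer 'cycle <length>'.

Answer: cycle 2

Derivation:
Step 0: 010
Step 1: G0=G2|G1=0|1=1 G1=G1&G2=1&0=0 G2=NOT G2=NOT 0=1 -> 101
Step 2: G0=G2|G1=1|0=1 G1=G1&G2=0&1=0 G2=NOT G2=NOT 1=0 -> 100
Step 3: G0=G2|G1=0|0=0 G1=G1&G2=0&0=0 G2=NOT G2=NOT 0=1 -> 001
Step 4: G0=G2|G1=1|0=1 G1=G1&G2=0&1=0 G2=NOT G2=NOT 1=0 -> 100
Cycle of length 2 starting at step 2 -> no fixed point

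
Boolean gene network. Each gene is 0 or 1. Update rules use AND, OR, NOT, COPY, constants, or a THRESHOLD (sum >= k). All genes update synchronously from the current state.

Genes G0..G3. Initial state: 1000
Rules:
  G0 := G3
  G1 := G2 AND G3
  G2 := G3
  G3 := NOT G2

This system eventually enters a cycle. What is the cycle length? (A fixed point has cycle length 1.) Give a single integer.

Answer: 4

Derivation:
Step 0: 1000
Step 1: G0=G3=0 G1=G2&G3=0&0=0 G2=G3=0 G3=NOT G2=NOT 0=1 -> 0001
Step 2: G0=G3=1 G1=G2&G3=0&1=0 G2=G3=1 G3=NOT G2=NOT 0=1 -> 1011
Step 3: G0=G3=1 G1=G2&G3=1&1=1 G2=G3=1 G3=NOT G2=NOT 1=0 -> 1110
Step 4: G0=G3=0 G1=G2&G3=1&0=0 G2=G3=0 G3=NOT G2=NOT 1=0 -> 0000
Step 5: G0=G3=0 G1=G2&G3=0&0=0 G2=G3=0 G3=NOT G2=NOT 0=1 -> 0001
State from step 5 equals state from step 1 -> cycle length 4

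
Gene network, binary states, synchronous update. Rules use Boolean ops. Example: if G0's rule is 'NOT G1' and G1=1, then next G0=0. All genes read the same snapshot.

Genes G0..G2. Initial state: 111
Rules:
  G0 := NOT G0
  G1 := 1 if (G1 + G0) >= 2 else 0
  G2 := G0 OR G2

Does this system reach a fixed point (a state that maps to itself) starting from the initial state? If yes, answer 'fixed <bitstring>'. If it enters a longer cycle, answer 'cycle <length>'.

Answer: cycle 2

Derivation:
Step 0: 111
Step 1: G0=NOT G0=NOT 1=0 G1=(1+1>=2)=1 G2=G0|G2=1|1=1 -> 011
Step 2: G0=NOT G0=NOT 0=1 G1=(1+0>=2)=0 G2=G0|G2=0|1=1 -> 101
Step 3: G0=NOT G0=NOT 1=0 G1=(0+1>=2)=0 G2=G0|G2=1|1=1 -> 001
Step 4: G0=NOT G0=NOT 0=1 G1=(0+0>=2)=0 G2=G0|G2=0|1=1 -> 101
Cycle of length 2 starting at step 2 -> no fixed point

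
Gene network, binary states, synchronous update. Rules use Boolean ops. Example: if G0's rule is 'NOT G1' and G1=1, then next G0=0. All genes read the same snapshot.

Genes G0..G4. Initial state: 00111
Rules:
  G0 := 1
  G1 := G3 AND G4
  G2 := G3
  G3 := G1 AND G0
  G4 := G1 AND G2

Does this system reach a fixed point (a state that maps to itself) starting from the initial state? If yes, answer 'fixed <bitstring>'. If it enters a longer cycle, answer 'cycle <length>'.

Step 0: 00111
Step 1: G0=1(const) G1=G3&G4=1&1=1 G2=G3=1 G3=G1&G0=0&0=0 G4=G1&G2=0&1=0 -> 11100
Step 2: G0=1(const) G1=G3&G4=0&0=0 G2=G3=0 G3=G1&G0=1&1=1 G4=G1&G2=1&1=1 -> 10011
Step 3: G0=1(const) G1=G3&G4=1&1=1 G2=G3=1 G3=G1&G0=0&1=0 G4=G1&G2=0&0=0 -> 11100
Cycle of length 2 starting at step 1 -> no fixed point

Answer: cycle 2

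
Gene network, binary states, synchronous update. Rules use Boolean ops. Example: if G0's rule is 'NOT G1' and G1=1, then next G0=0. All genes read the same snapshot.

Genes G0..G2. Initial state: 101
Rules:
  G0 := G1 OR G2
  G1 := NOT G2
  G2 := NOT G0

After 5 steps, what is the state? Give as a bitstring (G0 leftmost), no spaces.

Step 1: G0=G1|G2=0|1=1 G1=NOT G2=NOT 1=0 G2=NOT G0=NOT 1=0 -> 100
Step 2: G0=G1|G2=0|0=0 G1=NOT G2=NOT 0=1 G2=NOT G0=NOT 1=0 -> 010
Step 3: G0=G1|G2=1|0=1 G1=NOT G2=NOT 0=1 G2=NOT G0=NOT 0=1 -> 111
Step 4: G0=G1|G2=1|1=1 G1=NOT G2=NOT 1=0 G2=NOT G0=NOT 1=0 -> 100
Step 5: G0=G1|G2=0|0=0 G1=NOT G2=NOT 0=1 G2=NOT G0=NOT 1=0 -> 010

010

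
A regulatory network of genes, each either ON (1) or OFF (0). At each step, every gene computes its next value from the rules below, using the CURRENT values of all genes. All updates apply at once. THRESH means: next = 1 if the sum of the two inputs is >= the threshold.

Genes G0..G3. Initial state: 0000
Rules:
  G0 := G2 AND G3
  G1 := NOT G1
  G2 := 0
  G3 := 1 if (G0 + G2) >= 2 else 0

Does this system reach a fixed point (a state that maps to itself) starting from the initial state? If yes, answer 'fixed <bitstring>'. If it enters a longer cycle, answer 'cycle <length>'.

Step 0: 0000
Step 1: G0=G2&G3=0&0=0 G1=NOT G1=NOT 0=1 G2=0(const) G3=(0+0>=2)=0 -> 0100
Step 2: G0=G2&G3=0&0=0 G1=NOT G1=NOT 1=0 G2=0(const) G3=(0+0>=2)=0 -> 0000
Cycle of length 2 starting at step 0 -> no fixed point

Answer: cycle 2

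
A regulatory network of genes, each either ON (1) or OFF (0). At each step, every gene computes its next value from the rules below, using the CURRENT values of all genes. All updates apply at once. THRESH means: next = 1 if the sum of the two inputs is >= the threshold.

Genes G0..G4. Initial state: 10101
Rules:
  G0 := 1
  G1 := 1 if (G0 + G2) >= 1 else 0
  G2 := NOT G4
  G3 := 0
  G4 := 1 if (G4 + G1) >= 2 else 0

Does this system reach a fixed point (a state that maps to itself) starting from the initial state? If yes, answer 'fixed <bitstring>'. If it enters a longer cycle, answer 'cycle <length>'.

Answer: fixed 11100

Derivation:
Step 0: 10101
Step 1: G0=1(const) G1=(1+1>=1)=1 G2=NOT G4=NOT 1=0 G3=0(const) G4=(1+0>=2)=0 -> 11000
Step 2: G0=1(const) G1=(1+0>=1)=1 G2=NOT G4=NOT 0=1 G3=0(const) G4=(0+1>=2)=0 -> 11100
Step 3: G0=1(const) G1=(1+1>=1)=1 G2=NOT G4=NOT 0=1 G3=0(const) G4=(0+1>=2)=0 -> 11100
Fixed point reached at step 2: 11100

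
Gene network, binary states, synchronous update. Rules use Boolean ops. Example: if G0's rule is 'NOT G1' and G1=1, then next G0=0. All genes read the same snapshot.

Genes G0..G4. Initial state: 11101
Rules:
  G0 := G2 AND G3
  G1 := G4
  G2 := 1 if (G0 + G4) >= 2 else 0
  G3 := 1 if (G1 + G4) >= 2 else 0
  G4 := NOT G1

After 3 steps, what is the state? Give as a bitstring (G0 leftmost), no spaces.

Step 1: G0=G2&G3=1&0=0 G1=G4=1 G2=(1+1>=2)=1 G3=(1+1>=2)=1 G4=NOT G1=NOT 1=0 -> 01110
Step 2: G0=G2&G3=1&1=1 G1=G4=0 G2=(0+0>=2)=0 G3=(1+0>=2)=0 G4=NOT G1=NOT 1=0 -> 10000
Step 3: G0=G2&G3=0&0=0 G1=G4=0 G2=(1+0>=2)=0 G3=(0+0>=2)=0 G4=NOT G1=NOT 0=1 -> 00001

00001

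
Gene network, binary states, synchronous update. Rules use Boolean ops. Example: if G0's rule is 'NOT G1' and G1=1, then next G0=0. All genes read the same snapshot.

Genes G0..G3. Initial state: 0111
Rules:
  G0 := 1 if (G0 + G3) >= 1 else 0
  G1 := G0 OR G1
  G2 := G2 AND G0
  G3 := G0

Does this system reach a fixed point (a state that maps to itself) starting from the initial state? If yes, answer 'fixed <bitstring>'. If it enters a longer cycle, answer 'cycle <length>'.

Step 0: 0111
Step 1: G0=(0+1>=1)=1 G1=G0|G1=0|1=1 G2=G2&G0=1&0=0 G3=G0=0 -> 1100
Step 2: G0=(1+0>=1)=1 G1=G0|G1=1|1=1 G2=G2&G0=0&1=0 G3=G0=1 -> 1101
Step 3: G0=(1+1>=1)=1 G1=G0|G1=1|1=1 G2=G2&G0=0&1=0 G3=G0=1 -> 1101
Fixed point reached at step 2: 1101

Answer: fixed 1101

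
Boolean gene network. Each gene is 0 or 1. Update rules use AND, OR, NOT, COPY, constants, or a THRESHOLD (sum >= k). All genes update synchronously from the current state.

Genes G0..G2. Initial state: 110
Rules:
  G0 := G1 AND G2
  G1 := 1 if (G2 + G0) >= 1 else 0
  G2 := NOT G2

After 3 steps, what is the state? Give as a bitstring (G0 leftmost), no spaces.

Step 1: G0=G1&G2=1&0=0 G1=(0+1>=1)=1 G2=NOT G2=NOT 0=1 -> 011
Step 2: G0=G1&G2=1&1=1 G1=(1+0>=1)=1 G2=NOT G2=NOT 1=0 -> 110
Step 3: G0=G1&G2=1&0=0 G1=(0+1>=1)=1 G2=NOT G2=NOT 0=1 -> 011

011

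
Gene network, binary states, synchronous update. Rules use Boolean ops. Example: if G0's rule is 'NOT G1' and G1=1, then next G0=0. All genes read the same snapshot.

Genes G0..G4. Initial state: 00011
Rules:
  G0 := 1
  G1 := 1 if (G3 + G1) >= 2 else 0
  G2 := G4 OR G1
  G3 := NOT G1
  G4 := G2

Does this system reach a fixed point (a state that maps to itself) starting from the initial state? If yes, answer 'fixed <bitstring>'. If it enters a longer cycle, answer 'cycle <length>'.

Answer: cycle 2

Derivation:
Step 0: 00011
Step 1: G0=1(const) G1=(1+0>=2)=0 G2=G4|G1=1|0=1 G3=NOT G1=NOT 0=1 G4=G2=0 -> 10110
Step 2: G0=1(const) G1=(1+0>=2)=0 G2=G4|G1=0|0=0 G3=NOT G1=NOT 0=1 G4=G2=1 -> 10011
Step 3: G0=1(const) G1=(1+0>=2)=0 G2=G4|G1=1|0=1 G3=NOT G1=NOT 0=1 G4=G2=0 -> 10110
Cycle of length 2 starting at step 1 -> no fixed point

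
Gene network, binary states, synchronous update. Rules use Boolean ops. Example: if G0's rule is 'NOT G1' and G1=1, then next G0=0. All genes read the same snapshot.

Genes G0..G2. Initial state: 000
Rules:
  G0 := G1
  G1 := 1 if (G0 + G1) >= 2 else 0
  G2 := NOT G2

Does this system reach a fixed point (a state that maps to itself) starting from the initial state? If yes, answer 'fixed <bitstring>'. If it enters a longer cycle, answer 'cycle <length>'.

Answer: cycle 2

Derivation:
Step 0: 000
Step 1: G0=G1=0 G1=(0+0>=2)=0 G2=NOT G2=NOT 0=1 -> 001
Step 2: G0=G1=0 G1=(0+0>=2)=0 G2=NOT G2=NOT 1=0 -> 000
Cycle of length 2 starting at step 0 -> no fixed point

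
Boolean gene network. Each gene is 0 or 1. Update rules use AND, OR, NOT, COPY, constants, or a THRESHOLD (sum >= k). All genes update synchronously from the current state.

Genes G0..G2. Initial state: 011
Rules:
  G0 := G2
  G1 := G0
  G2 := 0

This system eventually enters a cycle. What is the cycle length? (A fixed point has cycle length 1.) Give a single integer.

Step 0: 011
Step 1: G0=G2=1 G1=G0=0 G2=0(const) -> 100
Step 2: G0=G2=0 G1=G0=1 G2=0(const) -> 010
Step 3: G0=G2=0 G1=G0=0 G2=0(const) -> 000
Step 4: G0=G2=0 G1=G0=0 G2=0(const) -> 000
State from step 4 equals state from step 3 -> cycle length 1

Answer: 1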